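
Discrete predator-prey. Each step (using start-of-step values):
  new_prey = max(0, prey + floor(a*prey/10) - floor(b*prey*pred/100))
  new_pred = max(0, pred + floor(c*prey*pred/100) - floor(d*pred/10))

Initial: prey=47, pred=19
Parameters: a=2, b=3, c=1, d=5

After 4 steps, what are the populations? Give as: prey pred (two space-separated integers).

Step 1: prey: 47+9-26=30; pred: 19+8-9=18
Step 2: prey: 30+6-16=20; pred: 18+5-9=14
Step 3: prey: 20+4-8=16; pred: 14+2-7=9
Step 4: prey: 16+3-4=15; pred: 9+1-4=6

Answer: 15 6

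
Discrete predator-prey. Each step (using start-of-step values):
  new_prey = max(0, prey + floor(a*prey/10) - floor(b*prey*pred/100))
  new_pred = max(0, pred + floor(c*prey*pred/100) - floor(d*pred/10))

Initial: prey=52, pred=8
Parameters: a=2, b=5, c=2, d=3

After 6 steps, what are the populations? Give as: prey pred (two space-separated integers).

Answer: 0 10

Derivation:
Step 1: prey: 52+10-20=42; pred: 8+8-2=14
Step 2: prey: 42+8-29=21; pred: 14+11-4=21
Step 3: prey: 21+4-22=3; pred: 21+8-6=23
Step 4: prey: 3+0-3=0; pred: 23+1-6=18
Step 5: prey: 0+0-0=0; pred: 18+0-5=13
Step 6: prey: 0+0-0=0; pred: 13+0-3=10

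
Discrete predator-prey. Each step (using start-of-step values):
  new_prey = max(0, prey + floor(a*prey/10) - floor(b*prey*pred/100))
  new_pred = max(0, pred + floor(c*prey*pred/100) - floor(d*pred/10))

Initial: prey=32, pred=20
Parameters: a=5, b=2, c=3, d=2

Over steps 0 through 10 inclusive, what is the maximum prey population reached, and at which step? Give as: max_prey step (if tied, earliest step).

Step 1: prey: 32+16-12=36; pred: 20+19-4=35
Step 2: prey: 36+18-25=29; pred: 35+37-7=65
Step 3: prey: 29+14-37=6; pred: 65+56-13=108
Step 4: prey: 6+3-12=0; pred: 108+19-21=106
Step 5: prey: 0+0-0=0; pred: 106+0-21=85
Step 6: prey: 0+0-0=0; pred: 85+0-17=68
Step 7: prey: 0+0-0=0; pred: 68+0-13=55
Step 8: prey: 0+0-0=0; pred: 55+0-11=44
Step 9: prey: 0+0-0=0; pred: 44+0-8=36
Step 10: prey: 0+0-0=0; pred: 36+0-7=29
Max prey = 36 at step 1

Answer: 36 1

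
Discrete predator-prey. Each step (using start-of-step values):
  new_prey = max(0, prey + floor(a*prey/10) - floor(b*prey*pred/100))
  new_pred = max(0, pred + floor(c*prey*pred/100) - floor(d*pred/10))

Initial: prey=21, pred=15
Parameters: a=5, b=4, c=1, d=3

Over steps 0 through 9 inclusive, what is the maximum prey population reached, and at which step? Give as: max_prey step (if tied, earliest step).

Answer: 44 9

Derivation:
Step 1: prey: 21+10-12=19; pred: 15+3-4=14
Step 2: prey: 19+9-10=18; pred: 14+2-4=12
Step 3: prey: 18+9-8=19; pred: 12+2-3=11
Step 4: prey: 19+9-8=20; pred: 11+2-3=10
Step 5: prey: 20+10-8=22; pred: 10+2-3=9
Step 6: prey: 22+11-7=26; pred: 9+1-2=8
Step 7: prey: 26+13-8=31; pred: 8+2-2=8
Step 8: prey: 31+15-9=37; pred: 8+2-2=8
Step 9: prey: 37+18-11=44; pred: 8+2-2=8
Max prey = 44 at step 9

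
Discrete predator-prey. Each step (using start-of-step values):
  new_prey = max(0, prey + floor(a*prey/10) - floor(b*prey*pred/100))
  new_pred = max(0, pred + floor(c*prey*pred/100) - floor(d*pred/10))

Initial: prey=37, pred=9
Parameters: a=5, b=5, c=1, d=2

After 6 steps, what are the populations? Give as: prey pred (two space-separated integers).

Step 1: prey: 37+18-16=39; pred: 9+3-1=11
Step 2: prey: 39+19-21=37; pred: 11+4-2=13
Step 3: prey: 37+18-24=31; pred: 13+4-2=15
Step 4: prey: 31+15-23=23; pred: 15+4-3=16
Step 5: prey: 23+11-18=16; pred: 16+3-3=16
Step 6: prey: 16+8-12=12; pred: 16+2-3=15

Answer: 12 15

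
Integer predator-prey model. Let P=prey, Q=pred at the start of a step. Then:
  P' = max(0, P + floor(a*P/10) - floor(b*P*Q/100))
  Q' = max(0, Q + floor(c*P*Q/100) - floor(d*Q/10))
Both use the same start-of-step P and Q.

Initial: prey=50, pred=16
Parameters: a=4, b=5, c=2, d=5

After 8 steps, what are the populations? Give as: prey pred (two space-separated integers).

Answer: 1 1

Derivation:
Step 1: prey: 50+20-40=30; pred: 16+16-8=24
Step 2: prey: 30+12-36=6; pred: 24+14-12=26
Step 3: prey: 6+2-7=1; pred: 26+3-13=16
Step 4: prey: 1+0-0=1; pred: 16+0-8=8
Step 5: prey: 1+0-0=1; pred: 8+0-4=4
Step 6: prey: 1+0-0=1; pred: 4+0-2=2
Step 7: prey: 1+0-0=1; pred: 2+0-1=1
Step 8: prey: 1+0-0=1; pred: 1+0-0=1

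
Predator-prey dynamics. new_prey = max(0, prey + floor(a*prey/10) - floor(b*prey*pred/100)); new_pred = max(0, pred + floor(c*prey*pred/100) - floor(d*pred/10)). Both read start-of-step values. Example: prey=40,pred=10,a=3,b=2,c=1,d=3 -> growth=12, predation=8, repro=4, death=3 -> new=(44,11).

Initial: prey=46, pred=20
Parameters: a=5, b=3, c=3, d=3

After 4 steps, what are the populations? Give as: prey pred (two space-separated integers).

Step 1: prey: 46+23-27=42; pred: 20+27-6=41
Step 2: prey: 42+21-51=12; pred: 41+51-12=80
Step 3: prey: 12+6-28=0; pred: 80+28-24=84
Step 4: prey: 0+0-0=0; pred: 84+0-25=59

Answer: 0 59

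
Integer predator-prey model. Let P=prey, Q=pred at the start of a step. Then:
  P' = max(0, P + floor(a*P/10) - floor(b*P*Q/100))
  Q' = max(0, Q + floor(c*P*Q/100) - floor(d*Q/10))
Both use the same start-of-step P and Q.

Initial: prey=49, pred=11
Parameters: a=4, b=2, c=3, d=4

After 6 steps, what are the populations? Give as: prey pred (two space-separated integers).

Step 1: prey: 49+19-10=58; pred: 11+16-4=23
Step 2: prey: 58+23-26=55; pred: 23+40-9=54
Step 3: prey: 55+22-59=18; pred: 54+89-21=122
Step 4: prey: 18+7-43=0; pred: 122+65-48=139
Step 5: prey: 0+0-0=0; pred: 139+0-55=84
Step 6: prey: 0+0-0=0; pred: 84+0-33=51

Answer: 0 51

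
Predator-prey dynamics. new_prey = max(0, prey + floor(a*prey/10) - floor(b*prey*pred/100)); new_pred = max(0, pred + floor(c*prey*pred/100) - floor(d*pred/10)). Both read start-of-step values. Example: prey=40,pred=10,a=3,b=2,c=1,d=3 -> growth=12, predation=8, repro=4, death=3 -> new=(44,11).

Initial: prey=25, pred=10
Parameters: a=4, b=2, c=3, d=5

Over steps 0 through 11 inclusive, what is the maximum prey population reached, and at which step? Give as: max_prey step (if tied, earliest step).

Step 1: prey: 25+10-5=30; pred: 10+7-5=12
Step 2: prey: 30+12-7=35; pred: 12+10-6=16
Step 3: prey: 35+14-11=38; pred: 16+16-8=24
Step 4: prey: 38+15-18=35; pred: 24+27-12=39
Step 5: prey: 35+14-27=22; pred: 39+40-19=60
Step 6: prey: 22+8-26=4; pred: 60+39-30=69
Step 7: prey: 4+1-5=0; pred: 69+8-34=43
Step 8: prey: 0+0-0=0; pred: 43+0-21=22
Step 9: prey: 0+0-0=0; pred: 22+0-11=11
Step 10: prey: 0+0-0=0; pred: 11+0-5=6
Step 11: prey: 0+0-0=0; pred: 6+0-3=3
Max prey = 38 at step 3

Answer: 38 3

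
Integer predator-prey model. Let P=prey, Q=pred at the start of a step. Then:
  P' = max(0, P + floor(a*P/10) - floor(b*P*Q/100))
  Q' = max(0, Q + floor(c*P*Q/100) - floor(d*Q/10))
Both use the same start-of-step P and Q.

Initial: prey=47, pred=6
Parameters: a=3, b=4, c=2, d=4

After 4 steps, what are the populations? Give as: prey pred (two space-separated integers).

Answer: 12 29

Derivation:
Step 1: prey: 47+14-11=50; pred: 6+5-2=9
Step 2: prey: 50+15-18=47; pred: 9+9-3=15
Step 3: prey: 47+14-28=33; pred: 15+14-6=23
Step 4: prey: 33+9-30=12; pred: 23+15-9=29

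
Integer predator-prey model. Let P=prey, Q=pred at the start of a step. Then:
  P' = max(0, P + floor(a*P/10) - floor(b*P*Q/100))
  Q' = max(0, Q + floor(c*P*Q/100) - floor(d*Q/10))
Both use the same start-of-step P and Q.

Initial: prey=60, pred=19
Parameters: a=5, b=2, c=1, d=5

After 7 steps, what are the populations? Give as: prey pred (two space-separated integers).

Step 1: prey: 60+30-22=68; pred: 19+11-9=21
Step 2: prey: 68+34-28=74; pred: 21+14-10=25
Step 3: prey: 74+37-37=74; pred: 25+18-12=31
Step 4: prey: 74+37-45=66; pred: 31+22-15=38
Step 5: prey: 66+33-50=49; pred: 38+25-19=44
Step 6: prey: 49+24-43=30; pred: 44+21-22=43
Step 7: prey: 30+15-25=20; pred: 43+12-21=34

Answer: 20 34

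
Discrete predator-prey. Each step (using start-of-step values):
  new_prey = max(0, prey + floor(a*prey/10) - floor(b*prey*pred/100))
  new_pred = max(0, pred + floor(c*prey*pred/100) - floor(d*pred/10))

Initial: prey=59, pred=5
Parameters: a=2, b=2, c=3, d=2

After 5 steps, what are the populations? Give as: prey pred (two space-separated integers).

Answer: 0 130

Derivation:
Step 1: prey: 59+11-5=65; pred: 5+8-1=12
Step 2: prey: 65+13-15=63; pred: 12+23-2=33
Step 3: prey: 63+12-41=34; pred: 33+62-6=89
Step 4: prey: 34+6-60=0; pred: 89+90-17=162
Step 5: prey: 0+0-0=0; pred: 162+0-32=130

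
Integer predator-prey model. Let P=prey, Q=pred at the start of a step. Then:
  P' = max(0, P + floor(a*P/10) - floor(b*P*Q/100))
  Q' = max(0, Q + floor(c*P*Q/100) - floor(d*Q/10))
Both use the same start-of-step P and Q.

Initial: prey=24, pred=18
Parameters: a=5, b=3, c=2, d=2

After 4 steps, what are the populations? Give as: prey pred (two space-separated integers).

Answer: 6 37

Derivation:
Step 1: prey: 24+12-12=24; pred: 18+8-3=23
Step 2: prey: 24+12-16=20; pred: 23+11-4=30
Step 3: prey: 20+10-18=12; pred: 30+12-6=36
Step 4: prey: 12+6-12=6; pred: 36+8-7=37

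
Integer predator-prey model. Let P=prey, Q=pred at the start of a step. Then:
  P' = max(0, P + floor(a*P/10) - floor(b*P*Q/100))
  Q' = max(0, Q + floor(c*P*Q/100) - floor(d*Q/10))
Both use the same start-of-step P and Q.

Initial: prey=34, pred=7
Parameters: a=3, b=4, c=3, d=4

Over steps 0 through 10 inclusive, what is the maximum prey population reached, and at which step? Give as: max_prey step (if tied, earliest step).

Answer: 35 1

Derivation:
Step 1: prey: 34+10-9=35; pred: 7+7-2=12
Step 2: prey: 35+10-16=29; pred: 12+12-4=20
Step 3: prey: 29+8-23=14; pred: 20+17-8=29
Step 4: prey: 14+4-16=2; pred: 29+12-11=30
Step 5: prey: 2+0-2=0; pred: 30+1-12=19
Step 6: prey: 0+0-0=0; pred: 19+0-7=12
Step 7: prey: 0+0-0=0; pred: 12+0-4=8
Step 8: prey: 0+0-0=0; pred: 8+0-3=5
Step 9: prey: 0+0-0=0; pred: 5+0-2=3
Step 10: prey: 0+0-0=0; pred: 3+0-1=2
Max prey = 35 at step 1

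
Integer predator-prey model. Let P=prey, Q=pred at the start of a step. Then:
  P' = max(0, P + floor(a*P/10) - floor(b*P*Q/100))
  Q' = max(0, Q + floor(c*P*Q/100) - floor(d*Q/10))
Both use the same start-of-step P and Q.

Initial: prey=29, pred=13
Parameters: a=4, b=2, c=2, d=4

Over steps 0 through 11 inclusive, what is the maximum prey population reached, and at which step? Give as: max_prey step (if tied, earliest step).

Step 1: prey: 29+11-7=33; pred: 13+7-5=15
Step 2: prey: 33+13-9=37; pred: 15+9-6=18
Step 3: prey: 37+14-13=38; pred: 18+13-7=24
Step 4: prey: 38+15-18=35; pred: 24+18-9=33
Step 5: prey: 35+14-23=26; pred: 33+23-13=43
Step 6: prey: 26+10-22=14; pred: 43+22-17=48
Step 7: prey: 14+5-13=6; pred: 48+13-19=42
Step 8: prey: 6+2-5=3; pred: 42+5-16=31
Step 9: prey: 3+1-1=3; pred: 31+1-12=20
Step 10: prey: 3+1-1=3; pred: 20+1-8=13
Step 11: prey: 3+1-0=4; pred: 13+0-5=8
Max prey = 38 at step 3

Answer: 38 3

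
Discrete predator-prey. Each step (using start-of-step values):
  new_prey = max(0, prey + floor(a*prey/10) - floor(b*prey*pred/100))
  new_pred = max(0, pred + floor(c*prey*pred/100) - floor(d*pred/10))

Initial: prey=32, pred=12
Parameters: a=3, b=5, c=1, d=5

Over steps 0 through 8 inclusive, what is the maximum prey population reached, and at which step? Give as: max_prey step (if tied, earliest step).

Step 1: prey: 32+9-19=22; pred: 12+3-6=9
Step 2: prey: 22+6-9=19; pred: 9+1-4=6
Step 3: prey: 19+5-5=19; pred: 6+1-3=4
Step 4: prey: 19+5-3=21; pred: 4+0-2=2
Step 5: prey: 21+6-2=25; pred: 2+0-1=1
Step 6: prey: 25+7-1=31; pred: 1+0-0=1
Step 7: prey: 31+9-1=39; pred: 1+0-0=1
Step 8: prey: 39+11-1=49; pred: 1+0-0=1
Max prey = 49 at step 8

Answer: 49 8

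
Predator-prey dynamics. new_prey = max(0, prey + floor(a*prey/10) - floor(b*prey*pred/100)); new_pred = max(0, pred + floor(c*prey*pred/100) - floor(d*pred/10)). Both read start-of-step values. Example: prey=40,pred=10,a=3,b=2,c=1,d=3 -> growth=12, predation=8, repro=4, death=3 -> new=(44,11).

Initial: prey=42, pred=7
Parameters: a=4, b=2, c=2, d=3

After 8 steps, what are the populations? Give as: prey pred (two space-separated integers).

Answer: 0 43

Derivation:
Step 1: prey: 42+16-5=53; pred: 7+5-2=10
Step 2: prey: 53+21-10=64; pred: 10+10-3=17
Step 3: prey: 64+25-21=68; pred: 17+21-5=33
Step 4: prey: 68+27-44=51; pred: 33+44-9=68
Step 5: prey: 51+20-69=2; pred: 68+69-20=117
Step 6: prey: 2+0-4=0; pred: 117+4-35=86
Step 7: prey: 0+0-0=0; pred: 86+0-25=61
Step 8: prey: 0+0-0=0; pred: 61+0-18=43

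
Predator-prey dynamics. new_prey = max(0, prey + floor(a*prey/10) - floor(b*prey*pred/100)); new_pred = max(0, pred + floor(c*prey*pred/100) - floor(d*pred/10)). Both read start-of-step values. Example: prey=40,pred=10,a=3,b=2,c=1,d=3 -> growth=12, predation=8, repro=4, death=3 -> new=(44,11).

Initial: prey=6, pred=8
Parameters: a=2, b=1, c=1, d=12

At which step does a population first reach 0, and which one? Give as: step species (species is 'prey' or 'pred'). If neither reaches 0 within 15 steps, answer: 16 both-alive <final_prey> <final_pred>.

Answer: 1 pred

Derivation:
Step 1: prey: 6+1-0=7; pred: 8+0-9=0
First extinction: pred at step 1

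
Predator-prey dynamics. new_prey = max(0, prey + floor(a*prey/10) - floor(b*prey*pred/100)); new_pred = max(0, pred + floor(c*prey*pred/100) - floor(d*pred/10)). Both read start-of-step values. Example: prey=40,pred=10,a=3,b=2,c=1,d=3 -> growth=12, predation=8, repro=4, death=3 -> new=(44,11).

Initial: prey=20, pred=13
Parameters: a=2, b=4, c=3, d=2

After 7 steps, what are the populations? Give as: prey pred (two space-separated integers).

Step 1: prey: 20+4-10=14; pred: 13+7-2=18
Step 2: prey: 14+2-10=6; pred: 18+7-3=22
Step 3: prey: 6+1-5=2; pred: 22+3-4=21
Step 4: prey: 2+0-1=1; pred: 21+1-4=18
Step 5: prey: 1+0-0=1; pred: 18+0-3=15
Step 6: prey: 1+0-0=1; pred: 15+0-3=12
Step 7: prey: 1+0-0=1; pred: 12+0-2=10

Answer: 1 10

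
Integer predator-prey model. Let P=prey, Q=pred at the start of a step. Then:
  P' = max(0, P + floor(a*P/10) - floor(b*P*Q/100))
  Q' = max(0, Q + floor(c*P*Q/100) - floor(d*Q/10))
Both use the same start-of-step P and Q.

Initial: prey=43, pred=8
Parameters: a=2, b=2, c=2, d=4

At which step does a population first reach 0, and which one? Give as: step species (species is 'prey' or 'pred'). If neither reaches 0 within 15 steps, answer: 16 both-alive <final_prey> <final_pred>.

Step 1: prey: 43+8-6=45; pred: 8+6-3=11
Step 2: prey: 45+9-9=45; pred: 11+9-4=16
Step 3: prey: 45+9-14=40; pred: 16+14-6=24
Step 4: prey: 40+8-19=29; pred: 24+19-9=34
Step 5: prey: 29+5-19=15; pred: 34+19-13=40
Step 6: prey: 15+3-12=6; pred: 40+12-16=36
Step 7: prey: 6+1-4=3; pred: 36+4-14=26
Step 8: prey: 3+0-1=2; pred: 26+1-10=17
Step 9: prey: 2+0-0=2; pred: 17+0-6=11
Step 10: prey: 2+0-0=2; pred: 11+0-4=7
Step 11: prey: 2+0-0=2; pred: 7+0-2=5
Step 12: prey: 2+0-0=2; pred: 5+0-2=3
Step 13: prey: 2+0-0=2; pred: 3+0-1=2
Step 14: prey: 2+0-0=2; pred: 2+0-0=2
Steps 15-15: state stable at prey=2, pred=2 (no change)
No extinction within 15 steps

Answer: 16 both-alive 2 2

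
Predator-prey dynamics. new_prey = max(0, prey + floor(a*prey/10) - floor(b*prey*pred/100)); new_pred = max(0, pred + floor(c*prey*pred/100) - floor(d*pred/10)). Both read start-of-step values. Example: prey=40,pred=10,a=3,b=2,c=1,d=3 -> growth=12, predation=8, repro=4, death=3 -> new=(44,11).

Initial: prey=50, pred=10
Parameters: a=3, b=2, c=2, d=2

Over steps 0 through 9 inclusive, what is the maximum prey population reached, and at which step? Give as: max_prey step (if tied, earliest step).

Answer: 55 1

Derivation:
Step 1: prey: 50+15-10=55; pred: 10+10-2=18
Step 2: prey: 55+16-19=52; pred: 18+19-3=34
Step 3: prey: 52+15-35=32; pred: 34+35-6=63
Step 4: prey: 32+9-40=1; pred: 63+40-12=91
Step 5: prey: 1+0-1=0; pred: 91+1-18=74
Step 6: prey: 0+0-0=0; pred: 74+0-14=60
Step 7: prey: 0+0-0=0; pred: 60+0-12=48
Step 8: prey: 0+0-0=0; pred: 48+0-9=39
Step 9: prey: 0+0-0=0; pred: 39+0-7=32
Max prey = 55 at step 1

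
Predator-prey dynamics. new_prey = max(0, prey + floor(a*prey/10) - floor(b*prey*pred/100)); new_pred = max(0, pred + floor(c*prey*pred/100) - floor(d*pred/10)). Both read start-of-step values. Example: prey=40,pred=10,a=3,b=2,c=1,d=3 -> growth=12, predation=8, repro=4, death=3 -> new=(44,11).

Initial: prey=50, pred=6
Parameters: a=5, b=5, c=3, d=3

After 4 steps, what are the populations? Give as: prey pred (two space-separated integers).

Answer: 0 53

Derivation:
Step 1: prey: 50+25-15=60; pred: 6+9-1=14
Step 2: prey: 60+30-42=48; pred: 14+25-4=35
Step 3: prey: 48+24-84=0; pred: 35+50-10=75
Step 4: prey: 0+0-0=0; pred: 75+0-22=53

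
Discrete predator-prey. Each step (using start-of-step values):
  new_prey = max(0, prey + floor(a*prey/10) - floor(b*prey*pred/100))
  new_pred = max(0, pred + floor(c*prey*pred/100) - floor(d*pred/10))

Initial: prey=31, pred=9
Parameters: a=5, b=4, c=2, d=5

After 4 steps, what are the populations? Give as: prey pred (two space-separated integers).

Step 1: prey: 31+15-11=35; pred: 9+5-4=10
Step 2: prey: 35+17-14=38; pred: 10+7-5=12
Step 3: prey: 38+19-18=39; pred: 12+9-6=15
Step 4: prey: 39+19-23=35; pred: 15+11-7=19

Answer: 35 19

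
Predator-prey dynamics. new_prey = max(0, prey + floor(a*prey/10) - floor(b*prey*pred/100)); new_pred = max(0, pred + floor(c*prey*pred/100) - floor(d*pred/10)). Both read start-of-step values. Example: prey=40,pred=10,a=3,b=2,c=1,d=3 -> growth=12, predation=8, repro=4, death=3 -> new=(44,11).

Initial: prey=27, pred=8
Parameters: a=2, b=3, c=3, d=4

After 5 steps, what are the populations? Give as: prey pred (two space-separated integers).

Answer: 7 19

Derivation:
Step 1: prey: 27+5-6=26; pred: 8+6-3=11
Step 2: prey: 26+5-8=23; pred: 11+8-4=15
Step 3: prey: 23+4-10=17; pred: 15+10-6=19
Step 4: prey: 17+3-9=11; pred: 19+9-7=21
Step 5: prey: 11+2-6=7; pred: 21+6-8=19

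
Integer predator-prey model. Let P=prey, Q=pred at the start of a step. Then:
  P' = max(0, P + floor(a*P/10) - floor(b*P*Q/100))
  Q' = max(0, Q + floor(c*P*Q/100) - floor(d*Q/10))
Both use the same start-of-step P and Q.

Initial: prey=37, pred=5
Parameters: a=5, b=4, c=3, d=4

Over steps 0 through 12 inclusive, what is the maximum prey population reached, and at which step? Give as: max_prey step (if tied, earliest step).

Answer: 57 2

Derivation:
Step 1: prey: 37+18-7=48; pred: 5+5-2=8
Step 2: prey: 48+24-15=57; pred: 8+11-3=16
Step 3: prey: 57+28-36=49; pred: 16+27-6=37
Step 4: prey: 49+24-72=1; pred: 37+54-14=77
Step 5: prey: 1+0-3=0; pred: 77+2-30=49
Step 6: prey: 0+0-0=0; pred: 49+0-19=30
Step 7: prey: 0+0-0=0; pred: 30+0-12=18
Step 8: prey: 0+0-0=0; pred: 18+0-7=11
Step 9: prey: 0+0-0=0; pred: 11+0-4=7
Step 10: prey: 0+0-0=0; pred: 7+0-2=5
Step 11: prey: 0+0-0=0; pred: 5+0-2=3
Step 12: prey: 0+0-0=0; pred: 3+0-1=2
Max prey = 57 at step 2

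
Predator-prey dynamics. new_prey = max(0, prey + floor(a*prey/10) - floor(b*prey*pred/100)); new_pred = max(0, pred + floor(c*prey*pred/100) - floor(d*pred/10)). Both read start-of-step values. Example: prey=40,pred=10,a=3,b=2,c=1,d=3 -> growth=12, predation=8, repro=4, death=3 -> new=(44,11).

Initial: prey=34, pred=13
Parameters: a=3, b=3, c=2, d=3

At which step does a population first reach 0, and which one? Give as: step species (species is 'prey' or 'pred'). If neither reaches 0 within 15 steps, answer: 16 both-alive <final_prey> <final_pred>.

Step 1: prey: 34+10-13=31; pred: 13+8-3=18
Step 2: prey: 31+9-16=24; pred: 18+11-5=24
Step 3: prey: 24+7-17=14; pred: 24+11-7=28
Step 4: prey: 14+4-11=7; pred: 28+7-8=27
Step 5: prey: 7+2-5=4; pred: 27+3-8=22
Step 6: prey: 4+1-2=3; pred: 22+1-6=17
Step 7: prey: 3+0-1=2; pred: 17+1-5=13
Step 8: prey: 2+0-0=2; pred: 13+0-3=10
Step 9: prey: 2+0-0=2; pred: 10+0-3=7
Step 10: prey: 2+0-0=2; pred: 7+0-2=5
Step 11: prey: 2+0-0=2; pred: 5+0-1=4
Step 12: prey: 2+0-0=2; pred: 4+0-1=3
Step 13: prey: 2+0-0=2; pred: 3+0-0=3
Steps 14-15: state stable at prey=2, pred=3 (no change)
No extinction within 15 steps

Answer: 16 both-alive 2 3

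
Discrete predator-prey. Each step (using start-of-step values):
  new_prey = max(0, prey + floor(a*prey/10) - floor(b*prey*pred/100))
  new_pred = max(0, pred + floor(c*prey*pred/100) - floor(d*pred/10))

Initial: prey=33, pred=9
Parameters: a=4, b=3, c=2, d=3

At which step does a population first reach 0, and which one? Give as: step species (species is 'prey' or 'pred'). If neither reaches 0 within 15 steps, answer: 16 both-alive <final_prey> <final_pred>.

Step 1: prey: 33+13-8=38; pred: 9+5-2=12
Step 2: prey: 38+15-13=40; pred: 12+9-3=18
Step 3: prey: 40+16-21=35; pred: 18+14-5=27
Step 4: prey: 35+14-28=21; pred: 27+18-8=37
Step 5: prey: 21+8-23=6; pred: 37+15-11=41
Step 6: prey: 6+2-7=1; pred: 41+4-12=33
Step 7: prey: 1+0-0=1; pred: 33+0-9=24
Step 8: prey: 1+0-0=1; pred: 24+0-7=17
Step 9: prey: 1+0-0=1; pred: 17+0-5=12
Step 10: prey: 1+0-0=1; pred: 12+0-3=9
Step 11: prey: 1+0-0=1; pred: 9+0-2=7
Step 12: prey: 1+0-0=1; pred: 7+0-2=5
Step 13: prey: 1+0-0=1; pred: 5+0-1=4
Step 14: prey: 1+0-0=1; pred: 4+0-1=3
Step 15: prey: 1+0-0=1; pred: 3+0-0=3
No extinction within 15 steps

Answer: 16 both-alive 1 3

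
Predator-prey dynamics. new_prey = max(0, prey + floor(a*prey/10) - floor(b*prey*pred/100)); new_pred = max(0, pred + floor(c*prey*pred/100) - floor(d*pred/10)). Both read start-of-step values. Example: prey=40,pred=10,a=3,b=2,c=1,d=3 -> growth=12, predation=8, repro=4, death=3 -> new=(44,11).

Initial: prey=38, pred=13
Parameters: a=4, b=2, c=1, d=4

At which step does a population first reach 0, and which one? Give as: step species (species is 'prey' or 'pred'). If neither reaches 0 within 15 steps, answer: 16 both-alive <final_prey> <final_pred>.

Step 1: prey: 38+15-9=44; pred: 13+4-5=12
Step 2: prey: 44+17-10=51; pred: 12+5-4=13
Step 3: prey: 51+20-13=58; pred: 13+6-5=14
Step 4: prey: 58+23-16=65; pred: 14+8-5=17
Step 5: prey: 65+26-22=69; pred: 17+11-6=22
Step 6: prey: 69+27-30=66; pred: 22+15-8=29
Step 7: prey: 66+26-38=54; pred: 29+19-11=37
Step 8: prey: 54+21-39=36; pred: 37+19-14=42
Step 9: prey: 36+14-30=20; pred: 42+15-16=41
Step 10: prey: 20+8-16=12; pred: 41+8-16=33
Step 11: prey: 12+4-7=9; pred: 33+3-13=23
Step 12: prey: 9+3-4=8; pred: 23+2-9=16
Step 13: prey: 8+3-2=9; pred: 16+1-6=11
Step 14: prey: 9+3-1=11; pred: 11+0-4=7
Step 15: prey: 11+4-1=14; pred: 7+0-2=5
No extinction within 15 steps

Answer: 16 both-alive 14 5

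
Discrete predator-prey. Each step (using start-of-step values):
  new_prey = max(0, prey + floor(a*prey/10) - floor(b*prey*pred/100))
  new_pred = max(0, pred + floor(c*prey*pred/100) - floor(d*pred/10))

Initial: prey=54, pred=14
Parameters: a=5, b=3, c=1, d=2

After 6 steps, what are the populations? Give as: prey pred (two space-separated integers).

Answer: 2 33

Derivation:
Step 1: prey: 54+27-22=59; pred: 14+7-2=19
Step 2: prey: 59+29-33=55; pred: 19+11-3=27
Step 3: prey: 55+27-44=38; pred: 27+14-5=36
Step 4: prey: 38+19-41=16; pred: 36+13-7=42
Step 5: prey: 16+8-20=4; pred: 42+6-8=40
Step 6: prey: 4+2-4=2; pred: 40+1-8=33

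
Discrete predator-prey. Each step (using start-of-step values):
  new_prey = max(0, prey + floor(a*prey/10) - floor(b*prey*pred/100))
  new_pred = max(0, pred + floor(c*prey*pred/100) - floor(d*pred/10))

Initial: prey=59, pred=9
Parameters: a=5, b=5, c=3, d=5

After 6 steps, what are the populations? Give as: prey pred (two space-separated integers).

Step 1: prey: 59+29-26=62; pred: 9+15-4=20
Step 2: prey: 62+31-62=31; pred: 20+37-10=47
Step 3: prey: 31+15-72=0; pred: 47+43-23=67
Step 4: prey: 0+0-0=0; pred: 67+0-33=34
Step 5: prey: 0+0-0=0; pred: 34+0-17=17
Step 6: prey: 0+0-0=0; pred: 17+0-8=9

Answer: 0 9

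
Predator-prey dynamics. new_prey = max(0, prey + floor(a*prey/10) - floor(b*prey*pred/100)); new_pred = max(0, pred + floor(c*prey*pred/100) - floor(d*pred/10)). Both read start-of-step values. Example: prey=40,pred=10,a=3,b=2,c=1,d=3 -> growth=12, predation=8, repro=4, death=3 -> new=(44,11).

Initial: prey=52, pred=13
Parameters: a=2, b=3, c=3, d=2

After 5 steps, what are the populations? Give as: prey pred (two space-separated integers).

Step 1: prey: 52+10-20=42; pred: 13+20-2=31
Step 2: prey: 42+8-39=11; pred: 31+39-6=64
Step 3: prey: 11+2-21=0; pred: 64+21-12=73
Step 4: prey: 0+0-0=0; pred: 73+0-14=59
Step 5: prey: 0+0-0=0; pred: 59+0-11=48

Answer: 0 48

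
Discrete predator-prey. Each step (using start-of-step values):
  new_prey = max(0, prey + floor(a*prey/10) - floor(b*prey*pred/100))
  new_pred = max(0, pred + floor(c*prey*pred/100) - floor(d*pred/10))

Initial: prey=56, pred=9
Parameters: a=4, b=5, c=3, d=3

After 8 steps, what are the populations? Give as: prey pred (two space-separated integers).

Answer: 0 11

Derivation:
Step 1: prey: 56+22-25=53; pred: 9+15-2=22
Step 2: prey: 53+21-58=16; pred: 22+34-6=50
Step 3: prey: 16+6-40=0; pred: 50+24-15=59
Step 4: prey: 0+0-0=0; pred: 59+0-17=42
Step 5: prey: 0+0-0=0; pred: 42+0-12=30
Step 6: prey: 0+0-0=0; pred: 30+0-9=21
Step 7: prey: 0+0-0=0; pred: 21+0-6=15
Step 8: prey: 0+0-0=0; pred: 15+0-4=11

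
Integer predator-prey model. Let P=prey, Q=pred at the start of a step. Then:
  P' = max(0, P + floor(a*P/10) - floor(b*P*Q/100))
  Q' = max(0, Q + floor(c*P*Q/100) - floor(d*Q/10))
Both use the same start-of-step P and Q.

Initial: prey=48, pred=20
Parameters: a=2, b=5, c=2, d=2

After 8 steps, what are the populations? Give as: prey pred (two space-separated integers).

Answer: 0 11

Derivation:
Step 1: prey: 48+9-48=9; pred: 20+19-4=35
Step 2: prey: 9+1-15=0; pred: 35+6-7=34
Step 3: prey: 0+0-0=0; pred: 34+0-6=28
Step 4: prey: 0+0-0=0; pred: 28+0-5=23
Step 5: prey: 0+0-0=0; pred: 23+0-4=19
Step 6: prey: 0+0-0=0; pred: 19+0-3=16
Step 7: prey: 0+0-0=0; pred: 16+0-3=13
Step 8: prey: 0+0-0=0; pred: 13+0-2=11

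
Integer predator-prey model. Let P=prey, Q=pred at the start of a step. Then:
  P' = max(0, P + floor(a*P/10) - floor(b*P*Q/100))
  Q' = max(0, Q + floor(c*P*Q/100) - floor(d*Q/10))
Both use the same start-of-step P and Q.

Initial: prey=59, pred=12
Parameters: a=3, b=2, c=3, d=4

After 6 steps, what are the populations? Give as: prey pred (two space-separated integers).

Answer: 0 30

Derivation:
Step 1: prey: 59+17-14=62; pred: 12+21-4=29
Step 2: prey: 62+18-35=45; pred: 29+53-11=71
Step 3: prey: 45+13-63=0; pred: 71+95-28=138
Step 4: prey: 0+0-0=0; pred: 138+0-55=83
Step 5: prey: 0+0-0=0; pred: 83+0-33=50
Step 6: prey: 0+0-0=0; pred: 50+0-20=30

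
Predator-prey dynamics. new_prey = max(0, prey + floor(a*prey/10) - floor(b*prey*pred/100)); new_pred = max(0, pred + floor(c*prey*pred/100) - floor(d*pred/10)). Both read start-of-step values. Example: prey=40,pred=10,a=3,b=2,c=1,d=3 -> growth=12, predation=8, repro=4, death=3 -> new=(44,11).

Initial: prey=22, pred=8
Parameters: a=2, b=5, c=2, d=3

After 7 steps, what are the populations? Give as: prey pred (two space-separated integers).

Step 1: prey: 22+4-8=18; pred: 8+3-2=9
Step 2: prey: 18+3-8=13; pred: 9+3-2=10
Step 3: prey: 13+2-6=9; pred: 10+2-3=9
Step 4: prey: 9+1-4=6; pred: 9+1-2=8
Step 5: prey: 6+1-2=5; pred: 8+0-2=6
Step 6: prey: 5+1-1=5; pred: 6+0-1=5
Step 7: prey: 5+1-1=5; pred: 5+0-1=4

Answer: 5 4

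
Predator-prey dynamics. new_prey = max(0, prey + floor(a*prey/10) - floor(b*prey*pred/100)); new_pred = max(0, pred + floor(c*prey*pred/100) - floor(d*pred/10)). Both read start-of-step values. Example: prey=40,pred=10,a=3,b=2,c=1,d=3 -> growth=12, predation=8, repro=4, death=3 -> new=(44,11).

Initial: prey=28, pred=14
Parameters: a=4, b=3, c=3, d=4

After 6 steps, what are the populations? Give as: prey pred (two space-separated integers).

Answer: 1 16

Derivation:
Step 1: prey: 28+11-11=28; pred: 14+11-5=20
Step 2: prey: 28+11-16=23; pred: 20+16-8=28
Step 3: prey: 23+9-19=13; pred: 28+19-11=36
Step 4: prey: 13+5-14=4; pred: 36+14-14=36
Step 5: prey: 4+1-4=1; pred: 36+4-14=26
Step 6: prey: 1+0-0=1; pred: 26+0-10=16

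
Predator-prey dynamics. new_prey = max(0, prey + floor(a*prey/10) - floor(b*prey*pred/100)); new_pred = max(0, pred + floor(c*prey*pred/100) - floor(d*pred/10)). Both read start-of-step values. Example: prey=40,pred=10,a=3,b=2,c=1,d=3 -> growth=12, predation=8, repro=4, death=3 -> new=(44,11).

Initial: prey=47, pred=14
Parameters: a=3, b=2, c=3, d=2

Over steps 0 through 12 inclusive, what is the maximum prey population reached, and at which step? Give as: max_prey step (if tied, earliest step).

Step 1: prey: 47+14-13=48; pred: 14+19-2=31
Step 2: prey: 48+14-29=33; pred: 31+44-6=69
Step 3: prey: 33+9-45=0; pred: 69+68-13=124
Step 4: prey: 0+0-0=0; pred: 124+0-24=100
Step 5: prey: 0+0-0=0; pred: 100+0-20=80
Step 6: prey: 0+0-0=0; pred: 80+0-16=64
Step 7: prey: 0+0-0=0; pred: 64+0-12=52
Step 8: prey: 0+0-0=0; pred: 52+0-10=42
Step 9: prey: 0+0-0=0; pred: 42+0-8=34
Step 10: prey: 0+0-0=0; pred: 34+0-6=28
Step 11: prey: 0+0-0=0; pred: 28+0-5=23
Step 12: prey: 0+0-0=0; pred: 23+0-4=19
Max prey = 48 at step 1

Answer: 48 1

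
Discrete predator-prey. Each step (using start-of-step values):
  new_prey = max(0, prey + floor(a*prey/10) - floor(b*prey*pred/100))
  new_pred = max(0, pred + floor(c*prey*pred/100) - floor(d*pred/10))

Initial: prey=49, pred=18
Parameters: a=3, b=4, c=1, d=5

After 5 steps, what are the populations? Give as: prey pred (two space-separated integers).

Answer: 13 3

Derivation:
Step 1: prey: 49+14-35=28; pred: 18+8-9=17
Step 2: prey: 28+8-19=17; pred: 17+4-8=13
Step 3: prey: 17+5-8=14; pred: 13+2-6=9
Step 4: prey: 14+4-5=13; pred: 9+1-4=6
Step 5: prey: 13+3-3=13; pred: 6+0-3=3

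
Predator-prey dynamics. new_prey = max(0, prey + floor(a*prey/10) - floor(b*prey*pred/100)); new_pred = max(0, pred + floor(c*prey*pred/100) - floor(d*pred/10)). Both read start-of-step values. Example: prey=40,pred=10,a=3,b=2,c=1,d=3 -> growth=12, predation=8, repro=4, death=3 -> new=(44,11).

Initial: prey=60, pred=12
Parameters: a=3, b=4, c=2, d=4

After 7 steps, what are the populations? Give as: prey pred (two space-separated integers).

Step 1: prey: 60+18-28=50; pred: 12+14-4=22
Step 2: prey: 50+15-44=21; pred: 22+22-8=36
Step 3: prey: 21+6-30=0; pred: 36+15-14=37
Step 4: prey: 0+0-0=0; pred: 37+0-14=23
Step 5: prey: 0+0-0=0; pred: 23+0-9=14
Step 6: prey: 0+0-0=0; pred: 14+0-5=9
Step 7: prey: 0+0-0=0; pred: 9+0-3=6

Answer: 0 6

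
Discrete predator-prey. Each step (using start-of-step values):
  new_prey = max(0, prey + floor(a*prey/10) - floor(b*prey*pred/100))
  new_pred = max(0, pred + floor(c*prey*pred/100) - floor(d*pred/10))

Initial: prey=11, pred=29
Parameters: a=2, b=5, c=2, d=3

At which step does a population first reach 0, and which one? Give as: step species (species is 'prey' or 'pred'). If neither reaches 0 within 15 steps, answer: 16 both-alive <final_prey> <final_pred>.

Step 1: prey: 11+2-15=0; pred: 29+6-8=27
First extinction: prey at step 1

Answer: 1 prey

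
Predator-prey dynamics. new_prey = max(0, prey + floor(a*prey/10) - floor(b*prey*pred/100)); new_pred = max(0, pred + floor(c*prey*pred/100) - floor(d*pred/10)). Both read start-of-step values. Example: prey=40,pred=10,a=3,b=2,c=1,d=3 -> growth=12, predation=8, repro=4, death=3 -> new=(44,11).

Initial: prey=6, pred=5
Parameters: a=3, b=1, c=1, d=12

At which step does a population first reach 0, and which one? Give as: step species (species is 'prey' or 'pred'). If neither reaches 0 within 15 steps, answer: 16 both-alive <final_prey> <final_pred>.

Step 1: prey: 6+1-0=7; pred: 5+0-6=0
First extinction: pred at step 1

Answer: 1 pred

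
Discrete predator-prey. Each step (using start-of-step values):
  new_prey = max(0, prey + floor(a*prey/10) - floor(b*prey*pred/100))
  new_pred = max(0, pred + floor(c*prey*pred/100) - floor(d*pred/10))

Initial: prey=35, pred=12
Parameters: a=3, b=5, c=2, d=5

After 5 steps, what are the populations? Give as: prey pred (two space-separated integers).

Step 1: prey: 35+10-21=24; pred: 12+8-6=14
Step 2: prey: 24+7-16=15; pred: 14+6-7=13
Step 3: prey: 15+4-9=10; pred: 13+3-6=10
Step 4: prey: 10+3-5=8; pred: 10+2-5=7
Step 5: prey: 8+2-2=8; pred: 7+1-3=5

Answer: 8 5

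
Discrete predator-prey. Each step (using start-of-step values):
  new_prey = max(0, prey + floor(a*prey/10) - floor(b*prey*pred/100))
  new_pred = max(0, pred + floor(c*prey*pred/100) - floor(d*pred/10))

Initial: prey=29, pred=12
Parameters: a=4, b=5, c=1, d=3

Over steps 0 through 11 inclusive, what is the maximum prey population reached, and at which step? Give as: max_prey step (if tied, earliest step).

Answer: 42 11

Derivation:
Step 1: prey: 29+11-17=23; pred: 12+3-3=12
Step 2: prey: 23+9-13=19; pred: 12+2-3=11
Step 3: prey: 19+7-10=16; pred: 11+2-3=10
Step 4: prey: 16+6-8=14; pred: 10+1-3=8
Step 5: prey: 14+5-5=14; pred: 8+1-2=7
Step 6: prey: 14+5-4=15; pred: 7+0-2=5
Step 7: prey: 15+6-3=18; pred: 5+0-1=4
Step 8: prey: 18+7-3=22; pred: 4+0-1=3
Step 9: prey: 22+8-3=27; pred: 3+0-0=3
Step 10: prey: 27+10-4=33; pred: 3+0-0=3
Step 11: prey: 33+13-4=42; pred: 3+0-0=3
Max prey = 42 at step 11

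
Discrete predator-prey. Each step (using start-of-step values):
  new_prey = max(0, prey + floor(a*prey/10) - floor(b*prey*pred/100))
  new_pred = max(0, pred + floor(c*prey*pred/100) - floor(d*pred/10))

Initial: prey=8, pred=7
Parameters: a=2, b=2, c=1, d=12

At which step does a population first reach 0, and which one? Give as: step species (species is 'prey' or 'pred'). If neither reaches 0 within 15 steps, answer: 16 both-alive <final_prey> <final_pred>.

Answer: 1 pred

Derivation:
Step 1: prey: 8+1-1=8; pred: 7+0-8=0
First extinction: pred at step 1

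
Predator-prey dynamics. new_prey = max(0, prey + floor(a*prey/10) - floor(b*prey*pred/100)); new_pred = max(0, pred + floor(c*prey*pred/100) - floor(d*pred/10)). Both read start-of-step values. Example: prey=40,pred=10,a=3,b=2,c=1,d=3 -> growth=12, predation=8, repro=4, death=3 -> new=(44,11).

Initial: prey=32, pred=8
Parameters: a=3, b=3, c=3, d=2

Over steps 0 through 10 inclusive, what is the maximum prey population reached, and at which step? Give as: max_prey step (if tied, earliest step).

Step 1: prey: 32+9-7=34; pred: 8+7-1=14
Step 2: prey: 34+10-14=30; pred: 14+14-2=26
Step 3: prey: 30+9-23=16; pred: 26+23-5=44
Step 4: prey: 16+4-21=0; pred: 44+21-8=57
Step 5: prey: 0+0-0=0; pred: 57+0-11=46
Step 6: prey: 0+0-0=0; pred: 46+0-9=37
Step 7: prey: 0+0-0=0; pred: 37+0-7=30
Step 8: prey: 0+0-0=0; pred: 30+0-6=24
Step 9: prey: 0+0-0=0; pred: 24+0-4=20
Step 10: prey: 0+0-0=0; pred: 20+0-4=16
Max prey = 34 at step 1

Answer: 34 1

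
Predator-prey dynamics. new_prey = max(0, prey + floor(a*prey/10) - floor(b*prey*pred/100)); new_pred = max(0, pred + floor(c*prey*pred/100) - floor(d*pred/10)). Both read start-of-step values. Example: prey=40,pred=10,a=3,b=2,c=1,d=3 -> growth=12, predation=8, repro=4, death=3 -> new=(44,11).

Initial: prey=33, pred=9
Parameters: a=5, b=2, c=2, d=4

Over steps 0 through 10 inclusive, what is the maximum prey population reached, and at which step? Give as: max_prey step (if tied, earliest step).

Step 1: prey: 33+16-5=44; pred: 9+5-3=11
Step 2: prey: 44+22-9=57; pred: 11+9-4=16
Step 3: prey: 57+28-18=67; pred: 16+18-6=28
Step 4: prey: 67+33-37=63; pred: 28+37-11=54
Step 5: prey: 63+31-68=26; pred: 54+68-21=101
Step 6: prey: 26+13-52=0; pred: 101+52-40=113
Step 7: prey: 0+0-0=0; pred: 113+0-45=68
Step 8: prey: 0+0-0=0; pred: 68+0-27=41
Step 9: prey: 0+0-0=0; pred: 41+0-16=25
Step 10: prey: 0+0-0=0; pred: 25+0-10=15
Max prey = 67 at step 3

Answer: 67 3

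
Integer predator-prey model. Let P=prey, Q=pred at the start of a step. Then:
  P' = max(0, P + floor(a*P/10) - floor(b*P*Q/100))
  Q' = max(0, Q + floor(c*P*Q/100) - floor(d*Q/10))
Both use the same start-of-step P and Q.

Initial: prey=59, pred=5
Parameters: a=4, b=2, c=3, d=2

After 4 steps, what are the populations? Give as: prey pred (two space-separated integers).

Step 1: prey: 59+23-5=77; pred: 5+8-1=12
Step 2: prey: 77+30-18=89; pred: 12+27-2=37
Step 3: prey: 89+35-65=59; pred: 37+98-7=128
Step 4: prey: 59+23-151=0; pred: 128+226-25=329

Answer: 0 329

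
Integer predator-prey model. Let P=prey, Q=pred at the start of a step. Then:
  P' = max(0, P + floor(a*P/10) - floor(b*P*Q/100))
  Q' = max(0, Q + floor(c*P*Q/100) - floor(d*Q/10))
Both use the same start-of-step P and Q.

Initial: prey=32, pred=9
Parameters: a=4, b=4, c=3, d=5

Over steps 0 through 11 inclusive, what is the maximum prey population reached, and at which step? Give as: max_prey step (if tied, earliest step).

Answer: 33 1

Derivation:
Step 1: prey: 32+12-11=33; pred: 9+8-4=13
Step 2: prey: 33+13-17=29; pred: 13+12-6=19
Step 3: prey: 29+11-22=18; pred: 19+16-9=26
Step 4: prey: 18+7-18=7; pred: 26+14-13=27
Step 5: prey: 7+2-7=2; pred: 27+5-13=19
Step 6: prey: 2+0-1=1; pred: 19+1-9=11
Step 7: prey: 1+0-0=1; pred: 11+0-5=6
Step 8: prey: 1+0-0=1; pred: 6+0-3=3
Step 9: prey: 1+0-0=1; pred: 3+0-1=2
Step 10: prey: 1+0-0=1; pred: 2+0-1=1
Step 11: prey: 1+0-0=1; pred: 1+0-0=1
Max prey = 33 at step 1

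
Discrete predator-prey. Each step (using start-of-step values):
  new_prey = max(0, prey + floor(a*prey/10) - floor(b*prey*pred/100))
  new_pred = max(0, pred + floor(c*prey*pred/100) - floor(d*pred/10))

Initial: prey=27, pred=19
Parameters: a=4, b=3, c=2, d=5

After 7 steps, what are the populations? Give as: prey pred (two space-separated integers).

Step 1: prey: 27+10-15=22; pred: 19+10-9=20
Step 2: prey: 22+8-13=17; pred: 20+8-10=18
Step 3: prey: 17+6-9=14; pred: 18+6-9=15
Step 4: prey: 14+5-6=13; pred: 15+4-7=12
Step 5: prey: 13+5-4=14; pred: 12+3-6=9
Step 6: prey: 14+5-3=16; pred: 9+2-4=7
Step 7: prey: 16+6-3=19; pred: 7+2-3=6

Answer: 19 6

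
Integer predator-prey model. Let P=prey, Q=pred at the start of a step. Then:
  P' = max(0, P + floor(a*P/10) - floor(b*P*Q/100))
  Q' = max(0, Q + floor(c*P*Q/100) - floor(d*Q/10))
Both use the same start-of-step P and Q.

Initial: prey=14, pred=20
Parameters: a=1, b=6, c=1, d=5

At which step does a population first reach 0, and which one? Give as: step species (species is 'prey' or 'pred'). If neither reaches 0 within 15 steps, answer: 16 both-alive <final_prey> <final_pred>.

Answer: 1 prey

Derivation:
Step 1: prey: 14+1-16=0; pred: 20+2-10=12
First extinction: prey at step 1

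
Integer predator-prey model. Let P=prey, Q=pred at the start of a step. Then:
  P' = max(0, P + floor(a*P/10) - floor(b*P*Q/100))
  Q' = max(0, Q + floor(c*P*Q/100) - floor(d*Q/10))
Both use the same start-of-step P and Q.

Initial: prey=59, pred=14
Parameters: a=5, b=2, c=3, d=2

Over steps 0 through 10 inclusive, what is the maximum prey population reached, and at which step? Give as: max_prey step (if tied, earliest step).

Answer: 72 1

Derivation:
Step 1: prey: 59+29-16=72; pred: 14+24-2=36
Step 2: prey: 72+36-51=57; pred: 36+77-7=106
Step 3: prey: 57+28-120=0; pred: 106+181-21=266
Step 4: prey: 0+0-0=0; pred: 266+0-53=213
Step 5: prey: 0+0-0=0; pred: 213+0-42=171
Step 6: prey: 0+0-0=0; pred: 171+0-34=137
Step 7: prey: 0+0-0=0; pred: 137+0-27=110
Step 8: prey: 0+0-0=0; pred: 110+0-22=88
Step 9: prey: 0+0-0=0; pred: 88+0-17=71
Step 10: prey: 0+0-0=0; pred: 71+0-14=57
Max prey = 72 at step 1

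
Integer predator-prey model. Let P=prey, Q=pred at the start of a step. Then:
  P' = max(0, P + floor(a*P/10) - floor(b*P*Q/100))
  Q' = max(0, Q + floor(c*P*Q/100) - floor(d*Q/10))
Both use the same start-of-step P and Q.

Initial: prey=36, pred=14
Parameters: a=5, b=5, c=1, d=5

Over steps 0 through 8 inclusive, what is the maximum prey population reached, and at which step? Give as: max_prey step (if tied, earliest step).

Answer: 98 8

Derivation:
Step 1: prey: 36+18-25=29; pred: 14+5-7=12
Step 2: prey: 29+14-17=26; pred: 12+3-6=9
Step 3: prey: 26+13-11=28; pred: 9+2-4=7
Step 4: prey: 28+14-9=33; pred: 7+1-3=5
Step 5: prey: 33+16-8=41; pred: 5+1-2=4
Step 6: prey: 41+20-8=53; pred: 4+1-2=3
Step 7: prey: 53+26-7=72; pred: 3+1-1=3
Step 8: prey: 72+36-10=98; pred: 3+2-1=4
Max prey = 98 at step 8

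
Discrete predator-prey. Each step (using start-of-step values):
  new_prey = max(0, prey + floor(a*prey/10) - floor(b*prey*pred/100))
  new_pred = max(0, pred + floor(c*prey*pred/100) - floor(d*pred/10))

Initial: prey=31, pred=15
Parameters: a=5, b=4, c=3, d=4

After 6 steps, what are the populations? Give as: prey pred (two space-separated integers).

Answer: 0 11

Derivation:
Step 1: prey: 31+15-18=28; pred: 15+13-6=22
Step 2: prey: 28+14-24=18; pred: 22+18-8=32
Step 3: prey: 18+9-23=4; pred: 32+17-12=37
Step 4: prey: 4+2-5=1; pred: 37+4-14=27
Step 5: prey: 1+0-1=0; pred: 27+0-10=17
Step 6: prey: 0+0-0=0; pred: 17+0-6=11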